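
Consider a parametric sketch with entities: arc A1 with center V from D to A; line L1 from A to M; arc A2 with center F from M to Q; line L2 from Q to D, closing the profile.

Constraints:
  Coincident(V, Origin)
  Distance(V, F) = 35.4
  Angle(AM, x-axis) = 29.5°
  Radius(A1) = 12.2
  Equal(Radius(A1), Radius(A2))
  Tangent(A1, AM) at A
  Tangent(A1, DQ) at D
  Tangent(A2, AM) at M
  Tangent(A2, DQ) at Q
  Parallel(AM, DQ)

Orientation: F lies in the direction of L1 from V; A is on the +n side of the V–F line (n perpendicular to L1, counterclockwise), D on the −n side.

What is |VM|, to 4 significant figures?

37.44

The slot axis is L1's direction at 29.5°, so u = (cos 29.5°, sin 29.5°) = (0.8704, 0.4924) and n = (−sin 29.5°, cos 29.5°) = (-0.4924, 0.8704). V is at the origin and F lies 35.4 along u from V, so F = 35.4·u = (30.81, 17.43). Tangency of A1 to both parallel lines with radius 12.2 puts A and D at V ± 12.2·n: A = (-6.008, 10.62), D = (6.008, -10.62). Equal radii place M and Q the same way about F: M = F + 12.2·n = (24.80, 28.05), Q = F − 12.2·n = (36.82, 6.813). Then |VM| = |M − V| = 37.44.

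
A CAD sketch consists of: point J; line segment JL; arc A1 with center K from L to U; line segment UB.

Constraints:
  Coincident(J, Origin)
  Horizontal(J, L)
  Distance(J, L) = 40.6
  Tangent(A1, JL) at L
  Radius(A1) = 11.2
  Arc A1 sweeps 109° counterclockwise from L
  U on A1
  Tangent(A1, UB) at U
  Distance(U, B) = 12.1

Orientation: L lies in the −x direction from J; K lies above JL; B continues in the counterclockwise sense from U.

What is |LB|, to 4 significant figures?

27.12

J is at the origin; JL is horizontal with |JL| = 40.6 and L on the −x side, so L = (-40.60, 0.000). Tangency of A1 to JL means the radius KL is perpendicular to JL, so K = L + (0, 11.2) = (-40.60, 11.20). On A1, L sits at bearing -90° from K; a 109° counterclockwise sweep puts U at bearing 19°, so U = K + 11.2·(cos 19°, sin 19°) = (-30.01, 14.85). Tangency of A1 to UB means the radius KU is perpendicular to UB, so UB runs along (−sin 19°, cos 19°); with |UB| = 12.1, B = (-33.95, 26.29). Then |LB| = |B − L| = 27.12.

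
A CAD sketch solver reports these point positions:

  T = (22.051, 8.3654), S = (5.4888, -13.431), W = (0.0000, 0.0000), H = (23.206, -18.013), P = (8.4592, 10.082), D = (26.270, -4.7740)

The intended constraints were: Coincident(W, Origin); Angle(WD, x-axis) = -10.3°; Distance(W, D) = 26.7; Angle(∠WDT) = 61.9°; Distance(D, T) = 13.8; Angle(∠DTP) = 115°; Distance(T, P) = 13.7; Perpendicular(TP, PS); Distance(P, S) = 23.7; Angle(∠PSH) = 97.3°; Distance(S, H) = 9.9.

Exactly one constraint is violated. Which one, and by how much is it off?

Distance(S, H) = 9.9 — off by 8.40.

W = (0.00, 0.00) ✓; WD at -10.30° ✓; |WD| = 26.70 ✓; ∠WDT = 61.90° ✓; |DT| = 13.80 ✓; ∠DTP = 115.0° ✓; |TP| = 13.70 ✓; ∠(TP, PS) = 90.00° ✓; |PS| = 23.70 ✓; ∠PSH = 97.30° ✓; |SH| = 18.30 ✗.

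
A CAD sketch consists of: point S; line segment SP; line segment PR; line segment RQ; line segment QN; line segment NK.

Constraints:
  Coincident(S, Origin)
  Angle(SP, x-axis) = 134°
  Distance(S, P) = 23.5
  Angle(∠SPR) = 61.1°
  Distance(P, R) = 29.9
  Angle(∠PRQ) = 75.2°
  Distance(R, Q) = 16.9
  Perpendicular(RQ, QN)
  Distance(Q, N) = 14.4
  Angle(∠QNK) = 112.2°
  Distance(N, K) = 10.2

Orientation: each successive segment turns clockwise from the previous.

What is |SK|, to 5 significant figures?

18.056

S is at the origin; SP runs at 134.0° with length 23.5, so P = (-16.324, 16.904). ∠SPR = 61.1° gives PR at 15.100° from the x-axis; with |PR| = 29.9, R = (12.543, 24.694). ∠PRQ = 75.2° gives RQ at -89.700° from the x-axis; with |RQ| = 16.9, Q = (12.632, 7.7938). RQ is perpendicular to QN, so QN runs at -179.70°; with |QN| = 14.4, N = (-1.7682, 7.7184). ∠QNK = 112.2° gives NK at 112.50° from the x-axis; with |NK| = 10.2, K = (-5.6715, 17.142). Then |SK| = |K − S| = 18.056.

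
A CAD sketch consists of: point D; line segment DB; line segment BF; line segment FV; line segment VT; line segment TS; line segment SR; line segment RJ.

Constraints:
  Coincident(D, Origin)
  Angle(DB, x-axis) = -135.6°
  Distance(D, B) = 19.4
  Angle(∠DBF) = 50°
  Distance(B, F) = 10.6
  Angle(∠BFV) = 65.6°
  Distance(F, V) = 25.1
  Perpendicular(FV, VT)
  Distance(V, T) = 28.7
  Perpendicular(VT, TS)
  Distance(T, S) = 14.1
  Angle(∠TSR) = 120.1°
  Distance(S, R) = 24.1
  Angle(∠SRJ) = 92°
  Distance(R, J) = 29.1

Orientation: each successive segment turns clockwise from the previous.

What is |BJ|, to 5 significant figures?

25.812

D is at the origin; DB runs at -135.6° with length 19.4, so B = (-13.861, -13.573). ∠DBF = 50.0° gives BF at 94.400° from the x-axis; with |BF| = 10.6, F = (-14.674, -3.0047). ∠BFV = 65.6° gives FV at -20.000° from the x-axis; with |FV| = 25.1, V = (8.9123, -11.589). The perpendicularity gives VT at right angles to FV, so VT runs at -110.00°; with |VT| = 28.7, T = (-0.90369, -38.559). VT ⟂ TS, so TS runs at 160.00°; with |TS| = 14.1, S = (-14.153, -33.736). ∠TSR = 120.1° gives SR at 100.10° from the x-axis; with |SR| = 24.1, R = (-18.380, -10.010). ∠SRJ = 92.0° gives RJ at 12.100° from the x-axis; with |RJ| = 29.1, J = (10.074, -3.9097). Then |BJ| = |J − B| = 25.812.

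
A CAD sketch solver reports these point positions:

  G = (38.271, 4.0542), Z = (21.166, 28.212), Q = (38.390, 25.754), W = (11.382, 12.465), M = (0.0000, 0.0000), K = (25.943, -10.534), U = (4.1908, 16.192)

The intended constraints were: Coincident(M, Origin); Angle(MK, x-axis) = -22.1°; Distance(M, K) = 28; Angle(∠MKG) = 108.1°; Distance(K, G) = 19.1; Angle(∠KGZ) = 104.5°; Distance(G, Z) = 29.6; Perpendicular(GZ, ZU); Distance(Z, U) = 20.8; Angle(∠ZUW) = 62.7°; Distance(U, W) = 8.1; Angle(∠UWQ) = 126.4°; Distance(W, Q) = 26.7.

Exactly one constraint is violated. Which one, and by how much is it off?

Distance(W, Q) = 26.7 — off by 3.40.

M = (0.00, 0.00) ✓; MK at -22.10° ✓; |MK| = 28.00 ✓; ∠MKG = 108.1° ✓; |KG| = 19.10 ✓; ∠KGZ = 104.5° ✓; |GZ| = 29.60 ✓; ∠(GZ, ZU) = 90.00° ✓; |ZU| = 20.80 ✓; ∠ZUW = 62.70° ✓; |UW| = 8.100 ✓; ∠UWQ = 126.4° ✓; |WQ| = 30.10 ✗.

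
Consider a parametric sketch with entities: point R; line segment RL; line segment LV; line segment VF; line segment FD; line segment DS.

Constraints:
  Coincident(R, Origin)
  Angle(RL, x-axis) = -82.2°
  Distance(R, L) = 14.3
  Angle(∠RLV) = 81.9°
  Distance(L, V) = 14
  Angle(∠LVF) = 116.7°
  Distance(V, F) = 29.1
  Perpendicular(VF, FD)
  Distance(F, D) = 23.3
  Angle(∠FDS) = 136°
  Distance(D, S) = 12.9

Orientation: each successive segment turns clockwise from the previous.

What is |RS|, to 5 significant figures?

20.159

R is at the origin; RL runs at -82.2° with length 14.3, so L = (1.9407, -14.168). ∠RLV = 81.9° gives LV at 179.70° from the x-axis; with |LV| = 14.0, V = (-12.059, -14.094). ∠LVF = 116.7° gives VF at 116.40° from the x-axis; with |VF| = 29.1, F = (-24.998, 11.971). VF is perpendicular to FD, so FD runs at 26.400°; with |FD| = 23.3, D = (-4.1279, 22.331). ∠FDS = 136.0° gives DS at -17.600° from the x-axis; with |DS| = 12.9, S = (8.1683, 18.430). Then |RS| = |S − R| = 20.159.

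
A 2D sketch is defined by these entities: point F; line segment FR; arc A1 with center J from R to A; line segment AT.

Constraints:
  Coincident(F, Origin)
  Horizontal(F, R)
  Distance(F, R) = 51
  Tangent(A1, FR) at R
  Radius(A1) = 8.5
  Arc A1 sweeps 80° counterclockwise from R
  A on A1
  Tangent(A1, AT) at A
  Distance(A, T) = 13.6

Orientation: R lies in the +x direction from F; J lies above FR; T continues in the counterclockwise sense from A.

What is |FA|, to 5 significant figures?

59.785

Since A1 is tangent to FR there, JR ⟂ FR, so J = R + (0, 8.5) = (51.000, 8.5000). On A1, R sits at bearing -90° from J; an 80° counterclockwise sweep puts A at bearing -10°, so A = J + 8.5·(cos -10°, sin -10°) = (59.371, 7.0240). Then |FA| = |A − F| = 59.785.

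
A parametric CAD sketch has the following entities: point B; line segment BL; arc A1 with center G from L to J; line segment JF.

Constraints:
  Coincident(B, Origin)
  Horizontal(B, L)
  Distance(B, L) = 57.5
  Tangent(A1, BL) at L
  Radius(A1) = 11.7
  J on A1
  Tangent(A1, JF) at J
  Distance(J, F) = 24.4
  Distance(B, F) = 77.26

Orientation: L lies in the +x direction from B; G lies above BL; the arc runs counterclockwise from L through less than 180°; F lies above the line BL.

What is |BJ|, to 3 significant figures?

70.3

B is at the origin; BL is horizontal with |BL| = 57.5 and L on the +x side, so L = (57.5, 0.00). A1 meets BL tangentially, so GL is at right angles to BL, so G = L + (0, 11.7) = (57.5, 11.7). Since GJ ⟂ JF (tangency), |GF| = √(11.7² + 24.4²) = 27.1 regardless of where J sits on A1. So F lies on both circle(B, 77.26) and circle(G, 27.1); the above-BL intersection is F = (68.0, 36.6). J is the foot of the tangent from F: J = (69.2, 12.3).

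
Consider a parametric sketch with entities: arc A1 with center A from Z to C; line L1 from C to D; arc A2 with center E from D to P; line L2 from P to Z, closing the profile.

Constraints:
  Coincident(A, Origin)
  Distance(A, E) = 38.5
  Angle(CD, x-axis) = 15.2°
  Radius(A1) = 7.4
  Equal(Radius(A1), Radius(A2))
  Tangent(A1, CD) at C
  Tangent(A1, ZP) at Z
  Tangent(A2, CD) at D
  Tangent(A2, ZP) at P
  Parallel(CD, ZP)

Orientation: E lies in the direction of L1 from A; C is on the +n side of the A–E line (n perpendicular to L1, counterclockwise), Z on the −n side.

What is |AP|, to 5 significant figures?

39.205

The slot axis is L1's direction at 15.2°, so u = (cos 15.2°, sin 15.2°) = (0.96502, 0.26219) and n = (−sin 15.2°, cos 15.2°) = (-0.26219, 0.96502). A is at the origin and E lies 38.5 along u from A, so E = 38.5·u = (37.153, 10.094). Tangency of A1 to both parallel lines with radius 7.4 puts C and Z at A ± 7.4·n: C = (-1.9402, 7.1411), Z = (1.9402, -7.1411). Equal radii place D and P the same way about E: D = E + 7.4·n = (35.213, 17.235), P = E − 7.4·n = (39.093, 2.9532). Then |AP| = |P − A| = 39.205.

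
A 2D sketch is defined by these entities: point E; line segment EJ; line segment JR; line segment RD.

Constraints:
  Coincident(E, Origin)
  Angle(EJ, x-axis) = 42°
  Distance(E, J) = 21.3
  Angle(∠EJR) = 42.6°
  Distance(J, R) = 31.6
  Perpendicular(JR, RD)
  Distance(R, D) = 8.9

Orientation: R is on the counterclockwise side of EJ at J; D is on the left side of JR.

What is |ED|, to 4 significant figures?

16.85

E is at the origin; EJ runs at 42.0° with length 21.3, so J = 21.3·(cos 42.0°, sin 42.0°) = (15.83, 14.25). ∠EJR = 42.6°, so JR runs at 42.0° + (180° − 42.6°) = 179.4° from the x-axis; with |JR| = 31.6, R = J + 31.6·(cos 179.4°, sin 179.4°) = (-15.77, 14.58). The perpendicularity gives RD at right angles to JR; with |RD| = 8.9 on the left of JR, D = R + 8.9·(-0.01047, -0.9999) = (-15.86, 5.684). Then |ED| = |D − E| = 16.85.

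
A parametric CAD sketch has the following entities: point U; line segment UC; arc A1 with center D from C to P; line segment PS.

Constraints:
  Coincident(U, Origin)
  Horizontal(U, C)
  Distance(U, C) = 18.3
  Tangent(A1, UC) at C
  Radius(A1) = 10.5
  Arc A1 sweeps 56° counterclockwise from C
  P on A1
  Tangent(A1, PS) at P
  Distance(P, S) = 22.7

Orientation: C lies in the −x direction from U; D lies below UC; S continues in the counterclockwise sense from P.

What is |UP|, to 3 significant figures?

27.4

U is at the origin; U and C share the same y with |UC| = 18.3 and C on the −x side, so C = (-18.3, 0.00). The tangent condition forces DC to be normal to UC, so D = C + (0, -10.5) = (-18.3, -10.5). On A1, C sits at bearing 90° from D; a 56° counterclockwise sweep puts P at bearing 146°, so P = D + 10.5·(cos 146°, sin 146°) = (-27.0, -4.63). Then |UP| = |P − U| = 27.4.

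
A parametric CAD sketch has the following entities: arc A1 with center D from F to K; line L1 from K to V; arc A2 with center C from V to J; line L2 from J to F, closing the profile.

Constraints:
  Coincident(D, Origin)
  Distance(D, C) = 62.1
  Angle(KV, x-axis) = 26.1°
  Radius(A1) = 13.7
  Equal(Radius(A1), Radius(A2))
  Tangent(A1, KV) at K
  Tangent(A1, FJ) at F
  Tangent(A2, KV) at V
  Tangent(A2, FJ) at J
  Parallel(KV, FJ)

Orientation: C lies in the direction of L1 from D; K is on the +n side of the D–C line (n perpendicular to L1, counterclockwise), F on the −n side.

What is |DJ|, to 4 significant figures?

63.59

Tangency of A1 to both parallel lines with radius 13.7 puts K and F at D ± 13.7·n: K = (-6.027, 12.30), F = (6.027, -12.30). Equal radii place V and J the same way about C: V = C + 13.7·n = (49.74, 39.62), J = C − 13.7·n = (61.79, 15.02). Then |DJ| = |J − D| = 63.59.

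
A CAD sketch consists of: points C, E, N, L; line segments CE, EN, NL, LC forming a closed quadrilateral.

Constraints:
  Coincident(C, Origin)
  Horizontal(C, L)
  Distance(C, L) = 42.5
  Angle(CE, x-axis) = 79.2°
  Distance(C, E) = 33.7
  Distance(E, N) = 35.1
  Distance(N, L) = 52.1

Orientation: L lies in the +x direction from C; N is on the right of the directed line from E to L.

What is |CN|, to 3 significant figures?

9.74

C is at the origin; CL is horizontal with |CL| = 42.5 and L in +x, so L = (42.5, 0). CE runs at 79.2° with |CE| = 33.7, so E = (6.31, 33.1). N is determined by |EN| = 35.1 and |NL| = 52.1 together: it lies at the intersection of circle(E, 35.1) and circle(L, 52.1). With |EL| = 49.0, the foot of the radical line on EL is 9.41 from E and the perpendicular offset is √(35.1² − 9.41²) = 33.8. Taking the right-of-EL solution: N = (-9.57, 1.80).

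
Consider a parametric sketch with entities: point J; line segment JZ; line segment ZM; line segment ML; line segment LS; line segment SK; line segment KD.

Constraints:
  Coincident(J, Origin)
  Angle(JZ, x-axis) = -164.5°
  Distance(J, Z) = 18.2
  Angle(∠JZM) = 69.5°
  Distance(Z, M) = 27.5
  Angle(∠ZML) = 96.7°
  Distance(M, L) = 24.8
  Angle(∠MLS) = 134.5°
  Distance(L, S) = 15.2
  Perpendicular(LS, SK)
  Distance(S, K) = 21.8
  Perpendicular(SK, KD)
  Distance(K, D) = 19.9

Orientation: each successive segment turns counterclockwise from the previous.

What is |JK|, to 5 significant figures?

6.2853

∠MLS = 134.5° gives LS at 74.800° from the x-axis; with |LS| = 15.2, S = (24.239, -0.30677). LS ⟂ SK, so SK runs at 164.80°; with |SK| = 21.8, K = (3.2013, 5.4090). Then |JK| = |K − J| = 6.2853.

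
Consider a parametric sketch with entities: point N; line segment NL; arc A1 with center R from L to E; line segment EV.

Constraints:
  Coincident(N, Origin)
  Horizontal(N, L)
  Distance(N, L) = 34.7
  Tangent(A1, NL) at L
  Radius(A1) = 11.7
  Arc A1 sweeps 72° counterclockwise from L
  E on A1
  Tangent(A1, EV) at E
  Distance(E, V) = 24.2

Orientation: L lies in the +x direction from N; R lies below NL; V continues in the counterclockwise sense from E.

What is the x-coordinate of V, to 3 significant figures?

16.1

N is at the origin; NL is horizontal with |NL| = 34.7 and L on the +x side, so L = (34.7, 0.00). A1 meets NL tangentially, so RL is at right angles to NL, so R = L + (0, -11.7) = (34.7, -11.7). On A1, L sits at bearing 90° from R; a 72° counterclockwise sweep puts E at bearing 162°, so E = R + 11.7·(cos 162°, sin 162°) = (23.6, -8.08). Since A1 is tangent to EV there, RE ⟂ EV, so EV runs along (−sin 162°, cos 162°); with |EV| = 24.2, V = (16.1, -31.1). So V.x = 16.1.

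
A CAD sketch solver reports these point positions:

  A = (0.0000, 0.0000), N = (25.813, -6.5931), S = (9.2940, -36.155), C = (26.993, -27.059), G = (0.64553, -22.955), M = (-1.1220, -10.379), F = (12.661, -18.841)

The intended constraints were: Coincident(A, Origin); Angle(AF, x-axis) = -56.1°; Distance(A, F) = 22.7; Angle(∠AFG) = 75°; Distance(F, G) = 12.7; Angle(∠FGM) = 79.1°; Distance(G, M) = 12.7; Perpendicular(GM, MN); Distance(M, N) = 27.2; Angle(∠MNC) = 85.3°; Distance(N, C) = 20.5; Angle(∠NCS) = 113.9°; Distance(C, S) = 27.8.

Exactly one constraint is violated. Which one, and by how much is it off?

Distance(C, S) = 27.8 — off by 7.90.

A = (0.00, 0.00) ✓; AF at -56.10° ✓; |AF| = 22.70 ✓; ∠AFG = 75.00° ✓; |FG| = 12.70 ✓; ∠FGM = 79.10° ✓; |GM| = 12.70 ✓; ∠(GM, MN) = 90.00° ✓; |MN| = 27.20 ✓; ∠MNC = 85.30° ✓; |NC| = 20.50 ✓; ∠NCS = 113.9° ✓; |CS| = 19.90 ✗.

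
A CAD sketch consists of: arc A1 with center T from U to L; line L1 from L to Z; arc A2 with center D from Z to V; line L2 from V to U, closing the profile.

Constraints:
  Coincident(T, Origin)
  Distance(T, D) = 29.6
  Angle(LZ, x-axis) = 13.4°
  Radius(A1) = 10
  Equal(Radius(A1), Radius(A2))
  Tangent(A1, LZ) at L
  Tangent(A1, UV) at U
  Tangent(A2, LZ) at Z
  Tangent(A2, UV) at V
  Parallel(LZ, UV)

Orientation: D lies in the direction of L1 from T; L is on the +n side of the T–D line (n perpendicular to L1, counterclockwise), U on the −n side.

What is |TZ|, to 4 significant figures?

31.24

The slot axis is L1's direction at 13.4°, so u = (cos 13.4°, sin 13.4°) = (0.9728, 0.2317) and n = (−sin 13.4°, cos 13.4°) = (-0.2317, 0.9728). T is at the origin and D lies 29.6 along u from T, so D = 29.6·u = (28.79, 6.860). Tangency of A1 to both parallel lines with radius 10.0 puts L and U at T ± 10.0·n: L = (-2.317, 9.728), U = (2.317, -9.728). Equal radii place Z and V the same way about D: Z = D + 10.0·n = (26.48, 16.59), V = D − 10.0·n = (31.11, -2.868). Then |TZ| = |Z − T| = 31.24.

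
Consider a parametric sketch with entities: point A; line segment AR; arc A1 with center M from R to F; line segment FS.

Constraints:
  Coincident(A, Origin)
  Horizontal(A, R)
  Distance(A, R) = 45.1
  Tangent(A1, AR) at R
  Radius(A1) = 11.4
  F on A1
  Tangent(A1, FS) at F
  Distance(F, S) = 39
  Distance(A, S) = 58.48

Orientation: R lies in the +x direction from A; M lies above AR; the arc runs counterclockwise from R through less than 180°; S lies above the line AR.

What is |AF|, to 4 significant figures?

57.23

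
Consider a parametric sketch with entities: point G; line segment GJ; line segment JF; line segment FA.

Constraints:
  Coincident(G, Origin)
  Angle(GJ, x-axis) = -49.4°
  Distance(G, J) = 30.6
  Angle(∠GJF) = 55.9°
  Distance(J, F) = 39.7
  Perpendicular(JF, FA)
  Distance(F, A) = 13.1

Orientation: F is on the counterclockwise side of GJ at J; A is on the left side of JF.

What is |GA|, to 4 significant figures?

25.65

∠GJF = 55.9°, so JF runs at -49.4° + (180° − 55.9°) = 74.70° from the x-axis; with |JF| = 39.7, F = J + 39.7·(cos 74.70°, sin 74.70°) = (30.39, 15.06). JF is perpendicular to FA; with |FA| = 13.1 on the left of JF, A = F + 13.1·(-0.9646, 0.2639) = (17.75, 18.52). Then |GA| = |A − G| = 25.65.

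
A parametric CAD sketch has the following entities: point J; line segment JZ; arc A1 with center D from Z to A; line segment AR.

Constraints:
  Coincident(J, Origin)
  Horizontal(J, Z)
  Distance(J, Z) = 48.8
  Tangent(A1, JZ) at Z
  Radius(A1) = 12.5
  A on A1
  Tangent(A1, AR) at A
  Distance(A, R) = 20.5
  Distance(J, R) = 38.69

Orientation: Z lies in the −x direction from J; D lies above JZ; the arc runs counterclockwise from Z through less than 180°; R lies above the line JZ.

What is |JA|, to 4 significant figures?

38.16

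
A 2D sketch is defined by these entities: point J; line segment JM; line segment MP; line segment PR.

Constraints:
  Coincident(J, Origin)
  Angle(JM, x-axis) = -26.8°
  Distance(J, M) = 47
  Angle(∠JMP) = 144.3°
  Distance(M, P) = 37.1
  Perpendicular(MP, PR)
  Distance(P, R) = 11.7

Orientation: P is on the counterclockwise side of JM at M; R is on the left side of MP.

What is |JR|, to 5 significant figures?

76.893

J is at the origin; JM runs at -26.8° with length 47.0, so M = 47.0·(cos -26.8°, sin -26.8°) = (41.952, -21.191). ∠JMP = 144.3°, so MP runs at -26.8° + (180° − 144.3°) = 8.9000° from the x-axis; with |MP| = 37.1, P = M + 37.1·(cos 8.9000°, sin 8.9000°) = (78.605, -15.451). MP ⟂ PR; with |PR| = 11.7 on the left of MP, R = P + 11.7·(-0.15471, 0.98796) = (76.795, -3.8924). Then |JR| = |R − J| = 76.893.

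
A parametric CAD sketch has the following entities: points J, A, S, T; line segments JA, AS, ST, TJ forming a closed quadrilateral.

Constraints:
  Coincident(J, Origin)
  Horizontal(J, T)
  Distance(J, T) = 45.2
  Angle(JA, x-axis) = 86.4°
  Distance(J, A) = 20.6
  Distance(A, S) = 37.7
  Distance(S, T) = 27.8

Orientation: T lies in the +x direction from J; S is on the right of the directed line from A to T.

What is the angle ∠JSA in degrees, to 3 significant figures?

29.0°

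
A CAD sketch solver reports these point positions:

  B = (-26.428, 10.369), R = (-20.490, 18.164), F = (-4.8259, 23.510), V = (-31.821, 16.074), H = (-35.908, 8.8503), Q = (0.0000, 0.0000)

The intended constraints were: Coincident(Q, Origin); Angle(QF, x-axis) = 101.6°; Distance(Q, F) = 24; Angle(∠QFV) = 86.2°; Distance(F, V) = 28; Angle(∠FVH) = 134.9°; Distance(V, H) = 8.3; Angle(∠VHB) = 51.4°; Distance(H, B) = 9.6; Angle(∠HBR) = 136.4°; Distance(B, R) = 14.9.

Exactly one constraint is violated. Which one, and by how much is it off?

Distance(B, R) = 14.9 — off by 5.10.

Q = (0.00, 0.00) ✓; QF at 101.6° ✓; |QF| = 24.00 ✓; ∠QFV = 86.20° ✓; |FV| = 28.00 ✓; ∠FVH = 134.9° ✓; |VH| = 8.300 ✓; ∠VHB = 51.40° ✓; |HB| = 9.601 ✓; ∠HBR = 136.4° ✓; |BR| = 9.799 ✗.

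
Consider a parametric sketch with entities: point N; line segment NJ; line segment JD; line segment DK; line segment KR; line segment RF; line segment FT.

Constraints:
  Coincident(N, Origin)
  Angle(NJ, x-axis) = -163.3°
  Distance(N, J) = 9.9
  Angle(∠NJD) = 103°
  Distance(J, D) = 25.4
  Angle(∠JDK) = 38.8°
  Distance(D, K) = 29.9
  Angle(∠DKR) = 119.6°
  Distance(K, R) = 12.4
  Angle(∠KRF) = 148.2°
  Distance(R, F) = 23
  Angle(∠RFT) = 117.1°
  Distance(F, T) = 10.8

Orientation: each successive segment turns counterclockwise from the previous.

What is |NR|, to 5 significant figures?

8.5073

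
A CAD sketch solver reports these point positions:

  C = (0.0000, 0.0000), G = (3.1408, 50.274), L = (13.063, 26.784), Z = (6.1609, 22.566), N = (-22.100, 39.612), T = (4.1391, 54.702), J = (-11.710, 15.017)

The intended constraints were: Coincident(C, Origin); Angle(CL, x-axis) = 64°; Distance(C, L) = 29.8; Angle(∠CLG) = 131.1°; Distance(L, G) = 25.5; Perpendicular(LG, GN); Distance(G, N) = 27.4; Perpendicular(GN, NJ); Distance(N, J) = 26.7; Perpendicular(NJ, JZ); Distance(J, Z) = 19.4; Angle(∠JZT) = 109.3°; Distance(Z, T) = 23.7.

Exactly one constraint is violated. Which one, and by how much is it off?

Distance(Z, T) = 23.7 — off by 8.50.

C = (0.00, 0.00) ✓; CL at 64.00° ✓; |CL| = 29.80 ✓; ∠CLG = 131.1° ✓; |LG| = 25.50 ✓; ∠(LG, GN) = 90.00° ✓; |GN| = 27.40 ✓; ∠(GN, NJ) = 90.00° ✓; |NJ| = 26.70 ✓; ∠(NJ, JZ) = 90.00° ✓; |JZ| = 19.40 ✓; ∠JZT = 109.3° ✓; |ZT| = 32.20 ✗.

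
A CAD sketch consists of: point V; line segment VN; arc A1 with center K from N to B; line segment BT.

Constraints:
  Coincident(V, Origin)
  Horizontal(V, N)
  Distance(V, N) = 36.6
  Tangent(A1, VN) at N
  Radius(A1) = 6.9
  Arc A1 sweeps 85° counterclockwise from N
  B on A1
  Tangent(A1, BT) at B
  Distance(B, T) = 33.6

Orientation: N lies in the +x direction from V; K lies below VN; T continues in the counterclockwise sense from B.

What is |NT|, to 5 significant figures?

40.961

V is at the origin; V and N share the same y with |VN| = 36.6 and N on the +x side, so N = (36.600, 0.0000). A1 meets VN tangentially, so KN is at right angles to VN, so K = N + (0, -6.9) = (36.600, -6.9000). On A1, N sits at bearing 90° from K; an 85° counterclockwise sweep puts B at bearing 175°, so B = K + 6.9·(cos 175°, sin 175°) = (29.726, -6.2986). A1 meets BT tangentially, so KB is at right angles to BT, so BT runs along (−sin 175°, cos 175°); with |BT| = 33.6, T = (26.798, -39.771). Then |NT| = |T − N| = 40.961.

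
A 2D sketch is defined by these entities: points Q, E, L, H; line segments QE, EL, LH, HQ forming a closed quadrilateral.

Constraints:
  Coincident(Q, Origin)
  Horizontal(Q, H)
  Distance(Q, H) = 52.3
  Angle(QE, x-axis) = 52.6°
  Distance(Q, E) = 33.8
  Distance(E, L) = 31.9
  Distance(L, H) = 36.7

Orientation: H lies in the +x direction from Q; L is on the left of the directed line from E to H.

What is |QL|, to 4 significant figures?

62.72

Checks: |EL| = 31.90 ✓; |LH| = 36.70 ✓.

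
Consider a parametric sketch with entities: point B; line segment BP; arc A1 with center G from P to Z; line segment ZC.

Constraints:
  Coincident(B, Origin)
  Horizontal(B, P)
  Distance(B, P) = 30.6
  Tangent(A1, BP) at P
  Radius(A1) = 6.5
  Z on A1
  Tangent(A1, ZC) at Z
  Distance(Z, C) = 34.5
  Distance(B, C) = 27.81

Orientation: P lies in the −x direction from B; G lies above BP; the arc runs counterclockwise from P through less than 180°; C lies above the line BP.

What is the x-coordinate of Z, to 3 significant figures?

-25.8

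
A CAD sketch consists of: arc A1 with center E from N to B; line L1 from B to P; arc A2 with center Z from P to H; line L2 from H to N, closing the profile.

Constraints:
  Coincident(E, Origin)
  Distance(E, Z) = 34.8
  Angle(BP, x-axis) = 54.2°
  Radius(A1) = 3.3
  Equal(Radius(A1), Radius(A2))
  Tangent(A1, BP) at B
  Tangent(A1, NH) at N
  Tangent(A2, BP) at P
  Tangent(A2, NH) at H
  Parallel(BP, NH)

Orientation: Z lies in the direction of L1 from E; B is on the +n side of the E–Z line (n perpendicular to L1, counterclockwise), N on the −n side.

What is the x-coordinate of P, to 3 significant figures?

17.7

The slot axis is L1's direction at 54.2°, so u = (cos 54.2°, sin 54.2°) = (0.585, 0.811) and n = (−sin 54.2°, cos 54.2°) = (-0.811, 0.585). E is at the origin and Z lies 34.8 along u from E, so Z = 34.8·u = (20.4, 28.2). Tangency of A1 to both parallel lines with radius 3.3 puts B and N at E ± 3.3·n: B = (-2.68, 1.93), N = (2.68, -1.93). Equal radii place P and H the same way about Z: P = Z + 3.3·n = (17.7, 30.2), H = Z − 3.3·n = (23.0, 26.3). So P.x = 17.7.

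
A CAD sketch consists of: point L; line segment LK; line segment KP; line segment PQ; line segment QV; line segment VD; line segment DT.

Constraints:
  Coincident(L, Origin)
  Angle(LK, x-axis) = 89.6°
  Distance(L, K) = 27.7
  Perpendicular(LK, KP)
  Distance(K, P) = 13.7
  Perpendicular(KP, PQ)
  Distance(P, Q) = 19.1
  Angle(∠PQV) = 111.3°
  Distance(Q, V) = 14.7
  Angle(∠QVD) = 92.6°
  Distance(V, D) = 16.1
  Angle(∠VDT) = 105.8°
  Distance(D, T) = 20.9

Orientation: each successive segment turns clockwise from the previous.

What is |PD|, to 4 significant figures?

22.43

L is at the origin; LK runs at 89.6° with length 27.7, so K = (0.1934, 27.70). LK is perpendicular to KP, so KP runs at -0.4000°; with |KP| = 13.7, P = (13.89, 27.60). KP is perpendicular to PQ, so PQ runs at -90.40°; with |PQ| = 19.1, Q = (13.76, 8.504). ∠PQV = 111.3° gives QV at -159.1° from the x-axis; with |QV| = 14.7, V = (0.02690, 3.260). ∠QVD = 92.6° gives VD at 113.5° from the x-axis; with |VD| = 16.1, D = (-6.393, 18.02). Then |PD| = |D − P| = 22.43.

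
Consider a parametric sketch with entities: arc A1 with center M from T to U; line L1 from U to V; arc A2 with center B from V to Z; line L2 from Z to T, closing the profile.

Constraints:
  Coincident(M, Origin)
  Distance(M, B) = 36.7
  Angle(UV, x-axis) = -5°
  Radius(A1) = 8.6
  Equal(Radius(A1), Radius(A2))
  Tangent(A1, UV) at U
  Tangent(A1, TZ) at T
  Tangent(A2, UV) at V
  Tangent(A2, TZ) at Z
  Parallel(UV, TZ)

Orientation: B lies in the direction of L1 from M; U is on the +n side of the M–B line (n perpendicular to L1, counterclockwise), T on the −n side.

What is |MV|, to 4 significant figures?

37.69

The slot axis is L1's direction at -5.0°, so u = (cos -5.0°, sin -5.0°) = (0.9962, -0.08716) and n = (−sin -5.0°, cos -5.0°) = (0.08716, 0.9962). M is at the origin and B lies 36.7 along u from M, so B = 36.7·u = (36.56, -3.199). Tangency of A1 to both parallel lines with radius 8.6 puts U and T at M ± 8.6·n: U = (0.7495, 8.567), T = (-0.7495, -8.567). Equal radii place V and Z the same way about B: V = B + 8.6·n = (37.31, 5.369), Z = B − 8.6·n = (35.81, -11.77). Then |MV| = |V − M| = 37.69.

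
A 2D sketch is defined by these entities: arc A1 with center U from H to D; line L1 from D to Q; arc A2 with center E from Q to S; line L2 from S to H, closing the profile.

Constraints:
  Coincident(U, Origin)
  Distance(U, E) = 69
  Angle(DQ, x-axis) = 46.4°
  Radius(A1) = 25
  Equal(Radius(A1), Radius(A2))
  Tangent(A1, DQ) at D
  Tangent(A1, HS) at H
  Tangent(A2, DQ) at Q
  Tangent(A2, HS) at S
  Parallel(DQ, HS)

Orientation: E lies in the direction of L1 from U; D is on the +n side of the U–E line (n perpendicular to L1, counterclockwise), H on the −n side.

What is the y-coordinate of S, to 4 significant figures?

32.73

The slot axis is L1's direction at 46.4°, so u = (cos 46.4°, sin 46.4°) = (0.6896, 0.7242) and n = (−sin 46.4°, cos 46.4°) = (-0.7242, 0.6896). U is at the origin and E lies 69.0 along u from U, so E = 69.0·u = (47.58, 49.97). Tangency of A1 to both parallel lines with radius 25.0 puts D and H at U ± 25.0·n: D = (-18.10, 17.24), H = (18.10, -17.24). Equal radii place Q and S the same way about E: Q = E + 25.0·n = (29.48, 67.21), S = E − 25.0·n = (65.69, 32.73). So S.y = 32.73.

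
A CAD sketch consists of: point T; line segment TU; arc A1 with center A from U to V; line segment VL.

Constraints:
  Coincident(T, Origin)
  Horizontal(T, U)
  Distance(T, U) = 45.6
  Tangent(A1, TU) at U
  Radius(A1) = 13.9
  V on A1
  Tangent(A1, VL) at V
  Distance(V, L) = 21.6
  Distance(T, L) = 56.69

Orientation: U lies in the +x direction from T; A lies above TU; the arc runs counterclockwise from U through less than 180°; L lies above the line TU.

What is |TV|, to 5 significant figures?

60.459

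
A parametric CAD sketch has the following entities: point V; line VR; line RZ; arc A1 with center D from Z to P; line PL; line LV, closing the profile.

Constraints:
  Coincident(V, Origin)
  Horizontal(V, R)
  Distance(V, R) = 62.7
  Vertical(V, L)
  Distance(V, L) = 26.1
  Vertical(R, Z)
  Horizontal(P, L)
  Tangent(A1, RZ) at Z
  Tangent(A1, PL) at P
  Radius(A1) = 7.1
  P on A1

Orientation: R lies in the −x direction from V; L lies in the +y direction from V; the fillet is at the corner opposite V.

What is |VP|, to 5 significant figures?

61.421

The virtual corner opposite V is at (-62.700, 26.100). The tangent condition forces DZ to be normal to RZ and since A1 is tangent to PL there, DP ⟂ PL, with radius 7.1, so the center D sits 7.1 in from both sides at D = (-55.600, 19.000). That places the tangent points at Z = (-62.700, 19.000) on RZ and P = (-55.600, 26.100) on PL. Then |VP| = |P − V| = 61.421.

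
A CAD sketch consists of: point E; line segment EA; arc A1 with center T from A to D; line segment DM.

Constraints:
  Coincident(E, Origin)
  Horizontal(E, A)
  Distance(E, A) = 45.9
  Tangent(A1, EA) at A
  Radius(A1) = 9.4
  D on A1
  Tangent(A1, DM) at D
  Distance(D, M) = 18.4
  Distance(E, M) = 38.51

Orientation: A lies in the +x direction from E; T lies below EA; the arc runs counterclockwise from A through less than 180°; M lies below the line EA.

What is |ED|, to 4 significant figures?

37.60

E is at the origin; E and A share the same y with |EA| = 45.9 and A on the +x side, so A = (45.90, 0.000). Since A1 is tangent to EA there, TA ⟂ EA, so T = A + (0, -9.4) = (45.90, -9.400). Since TD ⟂ DM (tangency), |TM| = √(9.4² + 18.4²) = 20.66 regardless of where D sits on A1. So M lies on both circle(E, 38.51) and circle(T, 20.66); the below-EA intersection is M = (30.64, -23.33). D is the foot of the tangent from M: D = (37.10, -6.100).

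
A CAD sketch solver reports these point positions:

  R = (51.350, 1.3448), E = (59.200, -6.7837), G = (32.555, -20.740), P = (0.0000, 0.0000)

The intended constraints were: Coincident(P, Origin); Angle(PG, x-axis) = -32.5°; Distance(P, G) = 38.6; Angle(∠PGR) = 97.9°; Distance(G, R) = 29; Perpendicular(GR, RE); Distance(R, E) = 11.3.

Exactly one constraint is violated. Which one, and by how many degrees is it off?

Perpendicular(GR, RE) — off by 5.60°.

P = (0.00, 0.00) ✓; PG at -32.50° ✓; |PG| = 38.60 ✓; ∠PGR = 97.90° ✓; |GR| = 29.00 ✓; ∠(GR, RE) = 95.60° ✗; |RE| = 11.30 ✓.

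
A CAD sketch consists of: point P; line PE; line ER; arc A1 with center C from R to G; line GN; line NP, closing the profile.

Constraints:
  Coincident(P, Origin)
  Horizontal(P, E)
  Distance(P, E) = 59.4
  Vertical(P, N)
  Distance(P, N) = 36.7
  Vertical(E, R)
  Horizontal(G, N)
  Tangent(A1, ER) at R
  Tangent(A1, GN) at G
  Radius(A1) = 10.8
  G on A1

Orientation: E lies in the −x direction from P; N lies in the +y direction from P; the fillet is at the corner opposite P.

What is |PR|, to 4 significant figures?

64.80

The virtual corner opposite P is at (-59.40, 36.70). A1 meets ER tangentially, so CR is at right angles to ER and the tangent condition forces CG to be normal to GN, with radius 10.8, so the center C sits 10.8 in from both sides at C = (-48.60, 25.90). That places the tangent points at R = (-59.40, 25.90) on ER and G = (-48.60, 36.70) on GN. Then |PR| = |R − P| = 64.80.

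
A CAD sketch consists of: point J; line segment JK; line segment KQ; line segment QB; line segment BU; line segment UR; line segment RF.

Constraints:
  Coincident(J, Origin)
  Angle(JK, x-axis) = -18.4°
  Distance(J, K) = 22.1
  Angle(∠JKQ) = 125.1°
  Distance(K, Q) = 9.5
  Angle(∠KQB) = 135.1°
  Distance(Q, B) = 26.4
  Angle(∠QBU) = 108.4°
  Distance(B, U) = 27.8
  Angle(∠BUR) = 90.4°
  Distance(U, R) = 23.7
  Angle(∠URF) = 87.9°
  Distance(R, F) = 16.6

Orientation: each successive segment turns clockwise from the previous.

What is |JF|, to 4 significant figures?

15.07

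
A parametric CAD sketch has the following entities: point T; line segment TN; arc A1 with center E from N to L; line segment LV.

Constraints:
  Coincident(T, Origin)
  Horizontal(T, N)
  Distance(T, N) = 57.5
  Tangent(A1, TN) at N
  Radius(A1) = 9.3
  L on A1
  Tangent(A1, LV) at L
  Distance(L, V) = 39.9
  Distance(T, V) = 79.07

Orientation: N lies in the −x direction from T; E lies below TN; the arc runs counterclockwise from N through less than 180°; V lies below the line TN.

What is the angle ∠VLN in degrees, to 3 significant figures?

131°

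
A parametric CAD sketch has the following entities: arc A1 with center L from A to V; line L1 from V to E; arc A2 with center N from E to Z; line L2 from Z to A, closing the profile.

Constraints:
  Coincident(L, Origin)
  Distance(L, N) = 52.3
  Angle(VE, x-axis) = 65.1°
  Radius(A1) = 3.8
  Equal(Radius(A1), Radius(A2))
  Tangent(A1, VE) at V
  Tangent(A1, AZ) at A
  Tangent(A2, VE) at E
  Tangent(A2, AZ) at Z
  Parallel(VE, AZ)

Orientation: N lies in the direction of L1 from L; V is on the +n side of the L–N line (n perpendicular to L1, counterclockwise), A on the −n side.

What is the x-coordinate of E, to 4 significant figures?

18.57

Tangency of A1 to both parallel lines with radius 3.8 puts V and A at L ± 3.8·n: V = (-3.447, 1.600), A = (3.447, -1.600). Equal radii place E and Z the same way about N: E = N + 3.8·n = (18.57, 49.04), Z = N − 3.8·n = (25.47, 45.84). So E.x = 18.57.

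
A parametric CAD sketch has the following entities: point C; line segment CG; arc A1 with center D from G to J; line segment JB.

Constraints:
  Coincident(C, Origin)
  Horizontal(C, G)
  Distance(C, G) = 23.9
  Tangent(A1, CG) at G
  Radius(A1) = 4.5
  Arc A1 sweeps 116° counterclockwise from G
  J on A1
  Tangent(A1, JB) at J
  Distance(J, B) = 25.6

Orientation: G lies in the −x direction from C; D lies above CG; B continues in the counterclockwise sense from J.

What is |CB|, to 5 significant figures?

42.837

On A1, G sits at bearing -90° from D; a 116° counterclockwise sweep puts J at bearing 26°, so J = D + 4.5·(cos 26°, sin 26°) = (-19.855, 6.4727). The tangent condition forces DJ to be normal to JB, so JB runs along (−sin 26°, cos 26°); with |JB| = 25.6, B = (-31.078, 29.482). Then |CB| = |B − C| = 42.837.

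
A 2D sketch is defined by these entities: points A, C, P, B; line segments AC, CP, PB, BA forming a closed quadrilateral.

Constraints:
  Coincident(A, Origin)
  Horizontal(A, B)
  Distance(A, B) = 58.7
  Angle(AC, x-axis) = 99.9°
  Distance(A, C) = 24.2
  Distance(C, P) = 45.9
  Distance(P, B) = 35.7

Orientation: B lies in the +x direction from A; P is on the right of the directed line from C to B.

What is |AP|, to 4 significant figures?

27.54

Checks: |CP| = 45.90 ✓; |PB| = 35.70 ✓.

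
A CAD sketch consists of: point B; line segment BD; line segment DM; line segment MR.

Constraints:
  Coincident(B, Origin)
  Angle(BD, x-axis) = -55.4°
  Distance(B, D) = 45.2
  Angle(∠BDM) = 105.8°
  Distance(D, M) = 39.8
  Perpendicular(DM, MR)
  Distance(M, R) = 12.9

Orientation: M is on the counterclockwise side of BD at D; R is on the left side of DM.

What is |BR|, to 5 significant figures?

60.424

B is at the origin; BD runs at -55.4° with length 45.2, so D = 45.2·(cos -55.4°, sin -55.4°) = (25.667, -37.206). ∠BDM = 105.8°, so DM runs at -55.4° + (180° − 105.8°) = 18.800° from the x-axis; with |DM| = 39.8, M = D + 39.8·(cos 18.800°, sin 18.800°) = (63.343, -24.380). DM is perpendicular to MR; with |MR| = 12.9 on the left of DM, R = M + 12.9·(-0.32227, 0.94665) = (59.186, -12.168). Then |BR| = |R − B| = 60.424.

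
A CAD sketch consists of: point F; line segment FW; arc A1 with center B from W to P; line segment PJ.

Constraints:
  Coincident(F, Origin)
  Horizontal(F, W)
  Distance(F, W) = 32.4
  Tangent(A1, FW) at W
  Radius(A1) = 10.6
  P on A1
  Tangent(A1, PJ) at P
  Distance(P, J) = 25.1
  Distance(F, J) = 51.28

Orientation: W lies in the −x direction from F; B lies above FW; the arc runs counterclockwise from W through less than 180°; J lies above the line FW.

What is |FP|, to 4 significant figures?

27.77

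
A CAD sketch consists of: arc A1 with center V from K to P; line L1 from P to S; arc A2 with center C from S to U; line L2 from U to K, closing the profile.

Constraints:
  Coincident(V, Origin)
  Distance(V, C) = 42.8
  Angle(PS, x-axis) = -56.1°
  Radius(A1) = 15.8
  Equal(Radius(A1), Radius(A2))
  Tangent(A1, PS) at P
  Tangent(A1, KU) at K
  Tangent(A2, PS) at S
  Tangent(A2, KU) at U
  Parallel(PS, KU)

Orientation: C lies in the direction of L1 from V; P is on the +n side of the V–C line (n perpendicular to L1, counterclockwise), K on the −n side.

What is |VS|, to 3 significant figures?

45.6

The slot axis is L1's direction at -56.1°, so u = (cos -56.1°, sin -56.1°) = (0.558, -0.830) and n = (−sin -56.1°, cos -56.1°) = (0.830, 0.558). V is at the origin and C lies 42.8 along u from V, so C = 42.8·u = (23.9, -35.5). Tangency of A1 to both parallel lines with radius 15.8 puts P and K at V ± 15.8·n: P = (13.1, 8.81), K = (-13.1, -8.81). Equal radii place S and U the same way about C: S = C + 15.8·n = (37.0, -26.7), U = C − 15.8·n = (10.8, -44.3). Then |VS| = |S − V| = 45.6.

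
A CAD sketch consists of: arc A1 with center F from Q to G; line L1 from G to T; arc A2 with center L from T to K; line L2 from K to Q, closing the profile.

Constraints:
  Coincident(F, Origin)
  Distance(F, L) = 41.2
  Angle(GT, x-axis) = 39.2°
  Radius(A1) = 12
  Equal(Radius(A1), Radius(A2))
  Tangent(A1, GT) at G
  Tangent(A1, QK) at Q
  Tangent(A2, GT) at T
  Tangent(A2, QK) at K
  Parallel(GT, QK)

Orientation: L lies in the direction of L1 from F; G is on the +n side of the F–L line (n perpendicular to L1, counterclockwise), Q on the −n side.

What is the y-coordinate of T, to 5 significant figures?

35.339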